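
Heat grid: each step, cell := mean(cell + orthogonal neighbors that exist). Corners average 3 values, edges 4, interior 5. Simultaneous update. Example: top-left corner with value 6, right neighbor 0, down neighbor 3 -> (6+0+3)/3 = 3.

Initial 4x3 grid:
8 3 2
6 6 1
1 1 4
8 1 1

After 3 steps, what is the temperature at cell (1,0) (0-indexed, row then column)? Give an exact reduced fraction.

Answer: 6281/1440

Derivation:
Step 1: cell (1,0) = 21/4
Step 2: cell (1,0) = 1099/240
Step 3: cell (1,0) = 6281/1440
Full grid after step 3:
  619/135 11779/2880 791/240
  6281/1440 1073/300 731/240
  5269/1440 937/300 151/60
  1769/540 7991/2880 193/80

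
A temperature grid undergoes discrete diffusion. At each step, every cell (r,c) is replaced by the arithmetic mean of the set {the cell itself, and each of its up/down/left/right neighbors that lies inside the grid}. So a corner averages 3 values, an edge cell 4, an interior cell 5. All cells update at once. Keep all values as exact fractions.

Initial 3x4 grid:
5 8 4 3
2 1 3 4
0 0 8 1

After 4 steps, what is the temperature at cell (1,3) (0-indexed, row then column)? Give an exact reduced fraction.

Answer: 115127/32000

Derivation:
Step 1: cell (1,3) = 11/4
Step 2: cell (1,3) = 59/16
Step 3: cell (1,3) = 5639/1600
Step 4: cell (1,3) = 115127/32000
Full grid after step 4:
  18319/5400 129011/36000 406793/108000 484241/129600
  626281/216000 571153/180000 410927/120000 115127/32000
  162553/64800 589441/216000 685961/216000 435991/129600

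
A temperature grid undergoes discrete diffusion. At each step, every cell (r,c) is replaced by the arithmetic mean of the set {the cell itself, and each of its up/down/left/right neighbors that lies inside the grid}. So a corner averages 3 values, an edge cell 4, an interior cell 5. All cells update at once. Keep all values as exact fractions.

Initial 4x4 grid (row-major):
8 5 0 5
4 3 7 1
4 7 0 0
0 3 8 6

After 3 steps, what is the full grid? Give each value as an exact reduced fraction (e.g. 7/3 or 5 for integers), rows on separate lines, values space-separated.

Answer: 10387/2160 29893/7200 8951/2400 2059/720
3851/900 25969/6000 6553/2000 3853/1200
182/45 22247/6000 23137/6000 2263/720
7709/2160 5707/1440 5339/1440 8299/2160

Derivation:
After step 1:
  17/3 4 17/4 2
  19/4 26/5 11/5 13/4
  15/4 17/5 22/5 7/4
  7/3 9/2 17/4 14/3
After step 2:
  173/36 1147/240 249/80 19/6
  581/120 391/100 193/50 23/10
  427/120 17/4 16/5 211/60
  127/36 869/240 1069/240 32/9
After step 3:
  10387/2160 29893/7200 8951/2400 2059/720
  3851/900 25969/6000 6553/2000 3853/1200
  182/45 22247/6000 23137/6000 2263/720
  7709/2160 5707/1440 5339/1440 8299/2160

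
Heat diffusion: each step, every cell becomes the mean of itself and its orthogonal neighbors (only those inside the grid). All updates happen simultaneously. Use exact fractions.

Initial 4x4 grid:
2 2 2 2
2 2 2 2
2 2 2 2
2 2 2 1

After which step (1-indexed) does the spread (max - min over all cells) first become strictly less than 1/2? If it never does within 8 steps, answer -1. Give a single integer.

Answer: 1

Derivation:
Step 1: max=2, min=5/3, spread=1/3
  -> spread < 1/2 first at step 1
Step 2: max=2, min=31/18, spread=5/18
Step 3: max=2, min=391/216, spread=41/216
Step 4: max=2, min=11917/6480, spread=1043/6480
Step 5: max=2, min=363247/194400, spread=25553/194400
Step 6: max=35921/18000, min=10992541/5832000, spread=645863/5832000
Step 7: max=239029/120000, min=332278309/174960000, spread=16225973/174960000
Step 8: max=107299/54000, min=10020122017/5248800000, spread=409340783/5248800000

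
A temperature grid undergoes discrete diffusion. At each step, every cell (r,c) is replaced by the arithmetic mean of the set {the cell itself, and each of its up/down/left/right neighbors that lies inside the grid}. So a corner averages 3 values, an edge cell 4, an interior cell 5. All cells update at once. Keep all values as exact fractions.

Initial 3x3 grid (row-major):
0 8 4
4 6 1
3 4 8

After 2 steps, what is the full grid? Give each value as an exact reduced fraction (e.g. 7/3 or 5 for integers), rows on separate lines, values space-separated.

Answer: 47/12 523/120 163/36
931/240 447/100 1081/240
73/18 357/80 43/9

Derivation:
After step 1:
  4 9/2 13/3
  13/4 23/5 19/4
  11/3 21/4 13/3
After step 2:
  47/12 523/120 163/36
  931/240 447/100 1081/240
  73/18 357/80 43/9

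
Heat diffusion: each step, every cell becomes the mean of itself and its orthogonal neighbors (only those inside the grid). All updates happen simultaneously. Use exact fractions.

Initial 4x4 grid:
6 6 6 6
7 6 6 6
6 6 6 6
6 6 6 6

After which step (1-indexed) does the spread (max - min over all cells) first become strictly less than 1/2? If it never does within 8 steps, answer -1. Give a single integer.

Step 1: max=19/3, min=6, spread=1/3
  -> spread < 1/2 first at step 1
Step 2: max=751/120, min=6, spread=31/120
Step 3: max=6691/1080, min=6, spread=211/1080
Step 4: max=664843/108000, min=6, spread=16843/108000
Step 5: max=5970643/972000, min=54079/9000, spread=130111/972000
Step 6: max=178602367/29160000, min=3247159/540000, spread=3255781/29160000
Step 7: max=5349153691/874800000, min=3251107/540000, spread=82360351/874800000
Step 8: max=160215316891/26244000000, min=585706441/97200000, spread=2074577821/26244000000

Answer: 1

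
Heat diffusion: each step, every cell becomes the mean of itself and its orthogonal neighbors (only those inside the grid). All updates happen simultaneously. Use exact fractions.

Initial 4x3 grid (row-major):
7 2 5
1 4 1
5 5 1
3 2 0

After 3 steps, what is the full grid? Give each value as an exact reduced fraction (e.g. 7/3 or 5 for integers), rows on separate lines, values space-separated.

Answer: 7721/2160 1693/480 406/135
1049/288 1231/400 413/144
929/288 3517/1200 55/24
6689/2160 3661/1440 98/45

Derivation:
After step 1:
  10/3 9/2 8/3
  17/4 13/5 11/4
  7/2 17/5 7/4
  10/3 5/2 1
After step 2:
  145/36 131/40 119/36
  821/240 7/2 293/120
  869/240 11/4 89/40
  28/9 307/120 7/4
After step 3:
  7721/2160 1693/480 406/135
  1049/288 1231/400 413/144
  929/288 3517/1200 55/24
  6689/2160 3661/1440 98/45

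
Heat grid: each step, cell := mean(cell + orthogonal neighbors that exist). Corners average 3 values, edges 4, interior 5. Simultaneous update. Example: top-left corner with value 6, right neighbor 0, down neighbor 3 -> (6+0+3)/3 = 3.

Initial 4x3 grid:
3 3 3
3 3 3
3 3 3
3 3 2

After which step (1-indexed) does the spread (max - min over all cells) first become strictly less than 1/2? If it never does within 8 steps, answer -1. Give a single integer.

Answer: 1

Derivation:
Step 1: max=3, min=8/3, spread=1/3
  -> spread < 1/2 first at step 1
Step 2: max=3, min=49/18, spread=5/18
Step 3: max=3, min=607/216, spread=41/216
Step 4: max=3, min=73543/25920, spread=4217/25920
Step 5: max=21521/7200, min=4456451/1555200, spread=38417/311040
Step 6: max=429403/144000, min=268735789/93312000, spread=1903471/18662400
Step 7: max=12844241/4320000, min=16195170911/5598720000, spread=18038617/223948800
Step 8: max=1153473241/388800000, min=974501417149/335923200000, spread=883978523/13436928000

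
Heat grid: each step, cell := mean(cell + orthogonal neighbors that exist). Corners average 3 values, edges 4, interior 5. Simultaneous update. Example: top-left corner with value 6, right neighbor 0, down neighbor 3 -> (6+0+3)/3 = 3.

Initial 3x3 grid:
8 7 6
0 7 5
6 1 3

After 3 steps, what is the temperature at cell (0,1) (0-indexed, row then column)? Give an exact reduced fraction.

Step 1: cell (0,1) = 7
Step 2: cell (0,1) = 11/2
Step 3: cell (0,1) = 1349/240
Full grid after step 3:
  739/144 1349/240 775/144
  13673/2880 5461/1200 1597/320
  827/216 11993/2880 97/24

Answer: 1349/240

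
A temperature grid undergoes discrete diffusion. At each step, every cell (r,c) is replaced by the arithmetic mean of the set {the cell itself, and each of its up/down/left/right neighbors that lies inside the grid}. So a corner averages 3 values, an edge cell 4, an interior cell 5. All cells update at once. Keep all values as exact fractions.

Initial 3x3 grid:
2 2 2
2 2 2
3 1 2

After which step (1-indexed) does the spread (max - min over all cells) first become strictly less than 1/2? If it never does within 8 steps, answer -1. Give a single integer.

Step 1: max=9/4, min=5/3, spread=7/12
Step 2: max=25/12, min=28/15, spread=13/60
  -> spread < 1/2 first at step 2
Step 3: max=9827/4800, min=253/135, spread=7483/43200
Step 4: max=87457/43200, min=207779/108000, spread=21727/216000
Step 5: max=11522681/5760000, min=1876289/972000, spread=10906147/155520000
Step 6: max=310334713/155520000, min=227079941/116640000, spread=36295/746496
Step 7: max=18530162411/9331200000, min=3414684163/1749600000, spread=305773/8957952
Step 8: max=1109682305617/559872000000, min=822199420619/419904000000, spread=2575951/107495424

Answer: 2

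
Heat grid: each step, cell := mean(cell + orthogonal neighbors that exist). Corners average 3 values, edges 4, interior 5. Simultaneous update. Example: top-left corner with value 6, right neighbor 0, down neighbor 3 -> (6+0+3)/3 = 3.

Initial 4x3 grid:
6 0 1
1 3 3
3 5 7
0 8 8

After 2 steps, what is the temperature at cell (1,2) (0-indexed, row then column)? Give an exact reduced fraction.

Answer: 779/240

Derivation:
Step 1: cell (1,2) = 7/2
Step 2: cell (1,2) = 779/240
Full grid after step 2:
  97/36 257/120 22/9
  307/120 337/100 779/240
  431/120 417/100 1327/240
  67/18 1307/240 56/9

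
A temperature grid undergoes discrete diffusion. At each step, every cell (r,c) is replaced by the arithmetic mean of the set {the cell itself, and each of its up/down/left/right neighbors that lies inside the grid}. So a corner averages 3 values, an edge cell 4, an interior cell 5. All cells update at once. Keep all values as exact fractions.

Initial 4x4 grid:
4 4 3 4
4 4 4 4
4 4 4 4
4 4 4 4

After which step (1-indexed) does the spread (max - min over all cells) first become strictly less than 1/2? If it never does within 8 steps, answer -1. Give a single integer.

Answer: 1

Derivation:
Step 1: max=4, min=11/3, spread=1/3
  -> spread < 1/2 first at step 1
Step 2: max=4, min=449/120, spread=31/120
Step 3: max=4, min=4109/1080, spread=211/1080
Step 4: max=4, min=415157/108000, spread=16843/108000
Step 5: max=35921/9000, min=3749357/972000, spread=130111/972000
Step 6: max=2152841/540000, min=112997633/29160000, spread=3255781/29160000
Step 7: max=2148893/540000, min=3398846309/874800000, spread=82360351/874800000
Step 8: max=386293559/97200000, min=102224683109/26244000000, spread=2074577821/26244000000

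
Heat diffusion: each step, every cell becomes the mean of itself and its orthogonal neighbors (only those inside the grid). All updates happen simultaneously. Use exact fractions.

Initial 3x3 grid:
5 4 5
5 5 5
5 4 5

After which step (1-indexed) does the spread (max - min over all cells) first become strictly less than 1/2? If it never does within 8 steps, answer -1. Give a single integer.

Answer: 1

Derivation:
Step 1: max=5, min=23/5, spread=2/5
  -> spread < 1/2 first at step 1
Step 2: max=241/50, min=1121/240, spread=179/1200
Step 3: max=1078/225, min=14177/3000, spread=589/9000
Step 4: max=858919/180000, min=4098449/864000, spread=121811/4320000
Step 5: max=3858577/810000, min=51308393/10800000, spread=417901/32400000
Step 6: max=3084936871/648000000, min=14789430641/3110400000, spread=91331699/15552000000
Step 7: max=13876744993/2916000000, min=184917345737/38880000000, spread=317762509/116640000000
Step 8: max=11100067991239/2332800000000, min=53266193113169/11197440000000, spread=70666223891/55987200000000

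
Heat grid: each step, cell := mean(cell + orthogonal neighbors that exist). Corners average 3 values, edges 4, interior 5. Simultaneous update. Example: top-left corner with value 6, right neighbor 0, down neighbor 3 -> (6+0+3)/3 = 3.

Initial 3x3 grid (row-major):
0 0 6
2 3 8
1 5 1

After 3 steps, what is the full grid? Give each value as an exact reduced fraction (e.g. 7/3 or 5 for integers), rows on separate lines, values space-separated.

Answer: 4591/2160 39397/14400 7891/2160
15611/7200 18589/6000 26861/7200
346/135 22211/7200 2089/540

Derivation:
After step 1:
  2/3 9/4 14/3
  3/2 18/5 9/2
  8/3 5/2 14/3
After step 2:
  53/36 671/240 137/36
  253/120 287/100 523/120
  20/9 403/120 35/9
After step 3:
  4591/2160 39397/14400 7891/2160
  15611/7200 18589/6000 26861/7200
  346/135 22211/7200 2089/540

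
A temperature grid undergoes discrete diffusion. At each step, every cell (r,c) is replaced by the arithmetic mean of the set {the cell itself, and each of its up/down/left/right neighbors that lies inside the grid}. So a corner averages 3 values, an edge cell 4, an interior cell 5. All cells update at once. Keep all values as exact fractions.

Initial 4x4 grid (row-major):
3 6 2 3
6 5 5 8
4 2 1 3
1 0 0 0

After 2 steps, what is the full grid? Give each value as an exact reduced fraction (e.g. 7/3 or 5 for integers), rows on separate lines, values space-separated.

After step 1:
  5 4 4 13/3
  9/2 24/5 21/5 19/4
  13/4 12/5 11/5 3
  5/3 3/4 1/4 1
After step 2:
  9/2 89/20 62/15 157/36
  351/80 199/50 399/100 977/240
  709/240 67/25 241/100 219/80
  17/9 19/15 21/20 17/12

Answer: 9/2 89/20 62/15 157/36
351/80 199/50 399/100 977/240
709/240 67/25 241/100 219/80
17/9 19/15 21/20 17/12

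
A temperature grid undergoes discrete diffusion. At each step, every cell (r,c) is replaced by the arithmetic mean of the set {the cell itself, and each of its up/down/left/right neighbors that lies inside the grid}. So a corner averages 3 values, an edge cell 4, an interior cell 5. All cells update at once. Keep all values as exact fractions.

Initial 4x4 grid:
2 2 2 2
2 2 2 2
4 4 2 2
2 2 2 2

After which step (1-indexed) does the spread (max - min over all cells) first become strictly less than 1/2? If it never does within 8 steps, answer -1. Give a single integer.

Step 1: max=3, min=2, spread=1
Step 2: max=329/120, min=2, spread=89/120
Step 3: max=358/135, min=2, spread=88/135
Step 4: max=21077/8100, min=613/300, spread=2263/4050
Step 5: max=24713/9720, min=6209/3000, spread=14362/30375
  -> spread < 1/2 first at step 5
Step 6: max=9111337/3645000, min=141851/67500, spread=1451383/3645000
Step 7: max=269074183/109350000, min=860927/405000, spread=36623893/109350000
Step 8: max=7973676001/3280500000, min=43518379/20250000, spread=923698603/3280500000

Answer: 5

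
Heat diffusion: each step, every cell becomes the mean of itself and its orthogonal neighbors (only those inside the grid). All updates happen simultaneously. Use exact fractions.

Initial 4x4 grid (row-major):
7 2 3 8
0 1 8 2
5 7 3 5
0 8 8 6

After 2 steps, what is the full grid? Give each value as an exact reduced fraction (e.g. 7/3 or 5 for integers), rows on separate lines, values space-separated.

Answer: 19/6 151/40 487/120 46/9
257/80 183/50 121/25 1049/240
923/240 467/100 493/100 1337/240
157/36 317/60 92/15 199/36

Derivation:
After step 1:
  3 13/4 21/4 13/3
  13/4 18/5 17/5 23/4
  3 24/5 31/5 4
  13/3 23/4 25/4 19/3
After step 2:
  19/6 151/40 487/120 46/9
  257/80 183/50 121/25 1049/240
  923/240 467/100 493/100 1337/240
  157/36 317/60 92/15 199/36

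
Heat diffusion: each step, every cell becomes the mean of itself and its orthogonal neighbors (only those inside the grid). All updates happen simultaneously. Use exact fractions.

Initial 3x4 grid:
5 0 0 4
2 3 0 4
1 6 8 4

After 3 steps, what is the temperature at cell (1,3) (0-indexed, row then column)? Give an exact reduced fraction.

Step 1: cell (1,3) = 3
Step 2: cell (1,3) = 7/2
Step 3: cell (1,3) = 637/200
Full grid after step 3:
  4907/2160 8371/3600 8111/3600 71/27
  40459/14400 16361/6000 1563/500 637/200
  763/240 1419/400 13411/3600 109/27

Answer: 637/200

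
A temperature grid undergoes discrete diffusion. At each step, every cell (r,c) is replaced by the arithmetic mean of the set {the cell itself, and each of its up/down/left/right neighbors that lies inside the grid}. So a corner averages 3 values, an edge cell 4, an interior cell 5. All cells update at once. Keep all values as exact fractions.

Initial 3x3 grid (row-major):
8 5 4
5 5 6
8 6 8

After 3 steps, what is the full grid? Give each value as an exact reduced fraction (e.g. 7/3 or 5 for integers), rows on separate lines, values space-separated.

Answer: 263/45 13723/2400 3983/720
44219/7200 5901/1000 84563/14400
13589/2160 30221/4800 6617/1080

Derivation:
After step 1:
  6 11/2 5
  13/2 27/5 23/4
  19/3 27/4 20/3
After step 2:
  6 219/40 65/12
  727/120 299/50 1369/240
  235/36 503/80 115/18
After step 3:
  263/45 13723/2400 3983/720
  44219/7200 5901/1000 84563/14400
  13589/2160 30221/4800 6617/1080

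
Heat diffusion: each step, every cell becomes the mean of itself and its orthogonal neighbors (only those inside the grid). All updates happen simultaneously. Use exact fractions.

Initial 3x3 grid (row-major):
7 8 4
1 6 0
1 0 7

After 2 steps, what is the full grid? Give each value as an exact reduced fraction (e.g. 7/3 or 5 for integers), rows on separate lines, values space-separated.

After step 1:
  16/3 25/4 4
  15/4 3 17/4
  2/3 7/2 7/3
After step 2:
  46/9 223/48 29/6
  51/16 83/20 163/48
  95/36 19/8 121/36

Answer: 46/9 223/48 29/6
51/16 83/20 163/48
95/36 19/8 121/36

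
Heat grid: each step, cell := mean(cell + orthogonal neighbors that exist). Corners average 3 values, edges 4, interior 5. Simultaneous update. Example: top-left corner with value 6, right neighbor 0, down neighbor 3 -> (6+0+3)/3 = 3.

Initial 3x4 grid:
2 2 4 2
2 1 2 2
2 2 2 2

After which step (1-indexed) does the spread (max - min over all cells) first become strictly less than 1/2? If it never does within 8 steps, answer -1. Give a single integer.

Answer: 3

Derivation:
Step 1: max=8/3, min=7/4, spread=11/12
Step 2: max=577/240, min=11/6, spread=137/240
Step 3: max=5047/2160, min=673/360, spread=1009/2160
  -> spread < 1/2 first at step 3
Step 4: max=29249/12960, min=16421/8640, spread=1847/5184
Step 5: max=430741/194400, min=1000537/518400, spread=444317/1555200
Step 6: max=50860117/23328000, min=60875711/31104000, spread=4162667/18662400
Step 7: max=3018004583/1399680000, min=3691124509/1866240000, spread=199728961/1119744000
Step 8: max=179458591057/83980800000, min=223421915351/111974400000, spread=1902744727/13436928000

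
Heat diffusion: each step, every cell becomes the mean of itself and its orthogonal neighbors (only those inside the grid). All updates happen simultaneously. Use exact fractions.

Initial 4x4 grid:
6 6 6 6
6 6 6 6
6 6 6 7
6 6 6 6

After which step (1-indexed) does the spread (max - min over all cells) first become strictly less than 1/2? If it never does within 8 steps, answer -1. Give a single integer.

Step 1: max=19/3, min=6, spread=1/3
  -> spread < 1/2 first at step 1
Step 2: max=751/120, min=6, spread=31/120
Step 3: max=6691/1080, min=6, spread=211/1080
Step 4: max=664843/108000, min=6, spread=16843/108000
Step 5: max=5970643/972000, min=54079/9000, spread=130111/972000
Step 6: max=178602367/29160000, min=3247159/540000, spread=3255781/29160000
Step 7: max=5349153691/874800000, min=3251107/540000, spread=82360351/874800000
Step 8: max=160215316891/26244000000, min=585706441/97200000, spread=2074577821/26244000000

Answer: 1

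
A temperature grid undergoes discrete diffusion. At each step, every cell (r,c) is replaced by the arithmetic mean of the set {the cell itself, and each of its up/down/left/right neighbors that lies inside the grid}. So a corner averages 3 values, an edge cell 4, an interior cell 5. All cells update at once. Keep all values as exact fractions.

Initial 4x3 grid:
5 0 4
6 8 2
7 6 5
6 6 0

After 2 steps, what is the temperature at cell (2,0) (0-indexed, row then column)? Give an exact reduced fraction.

Answer: 1529/240

Derivation:
Step 1: cell (2,0) = 25/4
Step 2: cell (2,0) = 1529/240
Full grid after step 2:
  173/36 859/240 11/3
  1249/240 263/50 18/5
  1529/240 124/25 271/60
  205/36 209/40 137/36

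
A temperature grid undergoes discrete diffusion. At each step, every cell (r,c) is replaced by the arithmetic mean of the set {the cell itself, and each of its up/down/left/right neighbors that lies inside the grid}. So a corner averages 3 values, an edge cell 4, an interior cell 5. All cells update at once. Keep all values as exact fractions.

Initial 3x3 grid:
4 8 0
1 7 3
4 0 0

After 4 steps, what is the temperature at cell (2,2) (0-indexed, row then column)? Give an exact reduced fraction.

Step 1: cell (2,2) = 1
Step 2: cell (2,2) = 25/12
Step 3: cell (2,2) = 1711/720
Step 4: cell (2,2) = 12913/4800
Full grid after step 4:
  494701/129600 1054939/288000 450851/129600
  245141/72000 147613/45000 1309721/432000
  392501/129600 2409817/864000 12913/4800

Answer: 12913/4800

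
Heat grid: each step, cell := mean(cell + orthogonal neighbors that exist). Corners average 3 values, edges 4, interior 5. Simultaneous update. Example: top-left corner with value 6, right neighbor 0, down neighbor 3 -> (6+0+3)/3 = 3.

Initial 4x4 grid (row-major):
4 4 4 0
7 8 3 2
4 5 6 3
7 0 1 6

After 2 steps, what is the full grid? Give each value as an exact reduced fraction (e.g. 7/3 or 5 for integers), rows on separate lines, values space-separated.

Answer: 21/4 363/80 287/80 9/4
219/40 507/100 367/100 257/80
593/120 113/25 203/50 791/240
38/9 443/120 403/120 65/18

Derivation:
After step 1:
  5 5 11/4 2
  23/4 27/5 23/5 2
  23/4 23/5 18/5 17/4
  11/3 13/4 13/4 10/3
After step 2:
  21/4 363/80 287/80 9/4
  219/40 507/100 367/100 257/80
  593/120 113/25 203/50 791/240
  38/9 443/120 403/120 65/18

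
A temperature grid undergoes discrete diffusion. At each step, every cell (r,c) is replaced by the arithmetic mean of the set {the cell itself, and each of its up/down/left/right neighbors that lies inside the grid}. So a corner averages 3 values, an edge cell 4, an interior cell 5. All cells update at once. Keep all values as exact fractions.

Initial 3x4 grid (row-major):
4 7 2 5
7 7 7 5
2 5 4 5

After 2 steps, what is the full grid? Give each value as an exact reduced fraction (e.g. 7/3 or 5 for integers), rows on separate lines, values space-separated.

Answer: 16/3 457/80 77/16 59/12
167/30 261/50 138/25 115/24
85/18 1261/240 233/48 185/36

Derivation:
After step 1:
  6 5 21/4 4
  5 33/5 5 11/2
  14/3 9/2 21/4 14/3
After step 2:
  16/3 457/80 77/16 59/12
  167/30 261/50 138/25 115/24
  85/18 1261/240 233/48 185/36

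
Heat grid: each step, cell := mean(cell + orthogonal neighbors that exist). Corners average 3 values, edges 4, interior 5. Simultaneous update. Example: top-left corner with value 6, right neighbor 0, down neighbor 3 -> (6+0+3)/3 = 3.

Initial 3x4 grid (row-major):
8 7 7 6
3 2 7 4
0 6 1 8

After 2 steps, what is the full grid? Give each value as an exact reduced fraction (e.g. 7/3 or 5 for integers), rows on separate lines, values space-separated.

Answer: 61/12 95/16 1357/240 56/9
69/16 207/50 277/50 409/80
17/6 63/16 977/240 193/36

Derivation:
After step 1:
  6 6 27/4 17/3
  13/4 5 21/5 25/4
  3 9/4 11/2 13/3
After step 2:
  61/12 95/16 1357/240 56/9
  69/16 207/50 277/50 409/80
  17/6 63/16 977/240 193/36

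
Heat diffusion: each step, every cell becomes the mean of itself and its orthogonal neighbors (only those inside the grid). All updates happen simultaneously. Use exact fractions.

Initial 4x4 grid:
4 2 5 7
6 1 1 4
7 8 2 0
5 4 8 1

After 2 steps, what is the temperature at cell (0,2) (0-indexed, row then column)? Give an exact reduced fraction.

Step 1: cell (0,2) = 15/4
Step 2: cell (0,2) = 881/240
Full grid after step 2:
  23/6 287/80 881/240 145/36
  93/20 181/50 67/20 761/240
  311/60 491/100 163/50 231/80
  217/36 74/15 21/5 17/6

Answer: 881/240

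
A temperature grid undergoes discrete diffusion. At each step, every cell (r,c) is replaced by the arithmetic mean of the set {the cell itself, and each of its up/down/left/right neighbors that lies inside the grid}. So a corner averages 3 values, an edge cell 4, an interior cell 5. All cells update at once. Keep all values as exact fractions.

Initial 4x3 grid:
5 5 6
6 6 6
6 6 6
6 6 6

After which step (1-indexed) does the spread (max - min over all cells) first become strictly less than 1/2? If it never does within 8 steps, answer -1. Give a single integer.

Step 1: max=6, min=16/3, spread=2/3
Step 2: max=6, min=199/36, spread=17/36
  -> spread < 1/2 first at step 2
Step 3: max=6, min=12113/2160, spread=847/2160
Step 4: max=1346/225, min=183769/32400, spread=2011/6480
Step 5: max=644287/108000, min=22197217/3888000, spread=199423/777600
Step 6: max=12844751/2160000, min=1338775133/233280000, spread=1938319/9331200
Step 7: max=1152955801/194400000, min=80619122947/13996800000, spread=95747789/559872000
Step 8: max=69010856059/11664000000, min=4851278744873/839808000000, spread=940023131/6718464000

Answer: 2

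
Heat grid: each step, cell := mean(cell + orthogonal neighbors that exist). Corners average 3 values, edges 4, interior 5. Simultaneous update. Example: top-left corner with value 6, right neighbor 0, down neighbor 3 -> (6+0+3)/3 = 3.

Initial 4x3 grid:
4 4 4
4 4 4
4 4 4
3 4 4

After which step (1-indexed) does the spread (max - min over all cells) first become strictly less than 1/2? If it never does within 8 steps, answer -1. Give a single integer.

Answer: 1

Derivation:
Step 1: max=4, min=11/3, spread=1/3
  -> spread < 1/2 first at step 1
Step 2: max=4, min=67/18, spread=5/18
Step 3: max=4, min=823/216, spread=41/216
Step 4: max=4, min=99463/25920, spread=4217/25920
Step 5: max=28721/7200, min=6011651/1555200, spread=38417/311040
Step 6: max=573403/144000, min=362047789/93312000, spread=1903471/18662400
Step 7: max=17164241/4320000, min=21793890911/5598720000, spread=18038617/223948800
Step 8: max=1542273241/388800000, min=1310424617149/335923200000, spread=883978523/13436928000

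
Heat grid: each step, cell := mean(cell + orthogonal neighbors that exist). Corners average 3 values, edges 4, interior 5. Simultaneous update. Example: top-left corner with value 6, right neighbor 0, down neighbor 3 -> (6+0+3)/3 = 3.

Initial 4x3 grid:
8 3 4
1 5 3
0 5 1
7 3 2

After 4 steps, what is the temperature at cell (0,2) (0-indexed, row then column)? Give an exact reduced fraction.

Answer: 117511/32400

Derivation:
Step 1: cell (0,2) = 10/3
Step 2: cell (0,2) = 139/36
Step 3: cell (0,2) = 494/135
Step 4: cell (0,2) = 117511/32400
Full grid after step 4:
  82049/21600 50399/13500 117511/32400
  259733/72000 631307/180000 182831/54000
  730739/216000 1180339/360000 56197/18000
  430849/129600 2736671/864000 132833/43200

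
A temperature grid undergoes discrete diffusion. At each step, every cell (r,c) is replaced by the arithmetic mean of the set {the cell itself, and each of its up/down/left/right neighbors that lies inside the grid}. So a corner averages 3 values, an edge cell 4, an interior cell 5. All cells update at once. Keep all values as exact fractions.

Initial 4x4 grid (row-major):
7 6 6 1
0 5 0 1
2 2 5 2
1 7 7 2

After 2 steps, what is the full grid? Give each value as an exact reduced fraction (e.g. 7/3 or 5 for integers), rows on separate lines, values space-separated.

Answer: 83/18 971/240 919/240 83/36
701/240 197/50 269/100 287/120
737/240 31/10 371/100 311/120
53/18 511/120 491/120 137/36

Derivation:
After step 1:
  13/3 6 13/4 8/3
  7/2 13/5 17/5 1
  5/4 21/5 16/5 5/2
  10/3 17/4 21/4 11/3
After step 2:
  83/18 971/240 919/240 83/36
  701/240 197/50 269/100 287/120
  737/240 31/10 371/100 311/120
  53/18 511/120 491/120 137/36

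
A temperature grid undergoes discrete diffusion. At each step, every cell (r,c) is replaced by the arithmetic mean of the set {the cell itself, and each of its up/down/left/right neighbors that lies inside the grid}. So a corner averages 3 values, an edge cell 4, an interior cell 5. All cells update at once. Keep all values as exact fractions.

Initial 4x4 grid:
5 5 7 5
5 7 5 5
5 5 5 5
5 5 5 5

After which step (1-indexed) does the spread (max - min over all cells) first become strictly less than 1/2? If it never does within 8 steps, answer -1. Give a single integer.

Step 1: max=6, min=5, spread=1
Step 2: max=689/120, min=5, spread=89/120
Step 3: max=6701/1200, min=5, spread=701/1200
Step 4: max=118969/21600, min=10149/2000, spread=46799/108000
  -> spread < 1/2 first at step 4
Step 5: max=5896697/1080000, min=137671/27000, spread=389857/1080000
Step 6: max=526959959/97200000, min=138727/27000, spread=27542759/97200000
Step 7: max=5249171201/972000000, min=12540011/2430000, spread=77722267/324000000
Step 8: max=156802377101/29160000000, min=12591270971/2430000000, spread=5707125449/29160000000

Answer: 4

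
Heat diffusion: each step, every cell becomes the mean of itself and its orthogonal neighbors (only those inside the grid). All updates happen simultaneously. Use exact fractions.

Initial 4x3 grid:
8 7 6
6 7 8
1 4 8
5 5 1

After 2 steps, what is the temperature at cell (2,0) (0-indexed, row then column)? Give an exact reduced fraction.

Step 1: cell (2,0) = 4
Step 2: cell (2,0) = 109/24
Full grid after step 2:
  13/2 137/20 85/12
  229/40 623/100 259/40
  109/24 122/25 133/24
  137/36 205/48 41/9

Answer: 109/24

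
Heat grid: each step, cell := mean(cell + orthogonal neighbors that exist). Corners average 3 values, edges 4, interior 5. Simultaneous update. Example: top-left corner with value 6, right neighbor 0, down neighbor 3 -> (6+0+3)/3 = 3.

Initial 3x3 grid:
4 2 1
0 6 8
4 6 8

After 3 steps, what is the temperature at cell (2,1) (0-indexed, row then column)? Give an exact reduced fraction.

Step 1: cell (2,1) = 6
Step 2: cell (2,1) = 79/15
Step 3: cell (2,1) = 18437/3600
Full grid after step 3:
  2293/720 54173/14400 2311/540
  27149/7200 13063/3000 24541/4800
  4627/1080 18437/3600 12179/2160

Answer: 18437/3600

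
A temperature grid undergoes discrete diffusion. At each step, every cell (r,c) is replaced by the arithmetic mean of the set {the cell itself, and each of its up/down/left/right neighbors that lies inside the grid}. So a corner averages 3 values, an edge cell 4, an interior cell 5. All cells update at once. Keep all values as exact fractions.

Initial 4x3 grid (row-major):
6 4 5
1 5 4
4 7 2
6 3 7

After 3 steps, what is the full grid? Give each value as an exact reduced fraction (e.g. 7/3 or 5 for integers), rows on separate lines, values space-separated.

Answer: 4541/1080 2587/600 2363/540
15167/3600 4357/1000 15667/3600
16147/3600 26567/6000 1833/400
9857/2160 68683/14400 1103/240

Derivation:
After step 1:
  11/3 5 13/3
  4 21/5 4
  9/2 21/5 5
  13/3 23/4 4
After step 2:
  38/9 43/10 40/9
  491/120 107/25 263/60
  511/120 473/100 43/10
  175/36 1097/240 59/12
After step 3:
  4541/1080 2587/600 2363/540
  15167/3600 4357/1000 15667/3600
  16147/3600 26567/6000 1833/400
  9857/2160 68683/14400 1103/240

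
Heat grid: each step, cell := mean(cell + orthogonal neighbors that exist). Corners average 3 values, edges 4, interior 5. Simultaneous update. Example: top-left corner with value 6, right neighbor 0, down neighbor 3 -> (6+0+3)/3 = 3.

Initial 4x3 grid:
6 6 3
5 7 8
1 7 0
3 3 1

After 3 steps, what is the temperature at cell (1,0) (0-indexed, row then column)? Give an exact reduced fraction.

Step 1: cell (1,0) = 19/4
Step 2: cell (1,0) = 1261/240
Step 3: cell (1,0) = 34597/7200
Full grid after step 3:
  11821/2160 38477/7200 2929/540
  34597/7200 30761/6000 8443/1800
  29777/7200 22861/6000 14251/3600
  6941/2160 23857/7200 1619/540

Answer: 34597/7200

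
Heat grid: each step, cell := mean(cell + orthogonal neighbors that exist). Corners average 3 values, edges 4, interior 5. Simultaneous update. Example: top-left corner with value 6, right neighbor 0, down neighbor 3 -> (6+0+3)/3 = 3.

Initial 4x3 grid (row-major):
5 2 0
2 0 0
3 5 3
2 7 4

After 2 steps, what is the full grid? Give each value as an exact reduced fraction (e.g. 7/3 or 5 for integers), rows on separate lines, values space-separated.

Answer: 29/12 433/240 19/18
103/40 52/25 373/240
131/40 159/50 721/240
23/6 503/120 73/18

Derivation:
After step 1:
  3 7/4 2/3
  5/2 9/5 3/4
  3 18/5 3
  4 9/2 14/3
After step 2:
  29/12 433/240 19/18
  103/40 52/25 373/240
  131/40 159/50 721/240
  23/6 503/120 73/18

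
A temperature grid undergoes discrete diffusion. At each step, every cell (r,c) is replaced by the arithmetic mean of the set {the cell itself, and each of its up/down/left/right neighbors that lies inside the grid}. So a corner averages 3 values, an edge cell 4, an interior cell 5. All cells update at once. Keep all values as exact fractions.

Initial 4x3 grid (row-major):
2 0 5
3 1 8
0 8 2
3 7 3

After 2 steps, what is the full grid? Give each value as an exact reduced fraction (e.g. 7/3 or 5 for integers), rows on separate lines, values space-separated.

Answer: 31/18 3 31/9
8/3 151/50 211/48
179/60 108/25 337/80
145/36 971/240 29/6

Derivation:
After step 1:
  5/3 2 13/3
  3/2 4 4
  7/2 18/5 21/4
  10/3 21/4 4
After step 2:
  31/18 3 31/9
  8/3 151/50 211/48
  179/60 108/25 337/80
  145/36 971/240 29/6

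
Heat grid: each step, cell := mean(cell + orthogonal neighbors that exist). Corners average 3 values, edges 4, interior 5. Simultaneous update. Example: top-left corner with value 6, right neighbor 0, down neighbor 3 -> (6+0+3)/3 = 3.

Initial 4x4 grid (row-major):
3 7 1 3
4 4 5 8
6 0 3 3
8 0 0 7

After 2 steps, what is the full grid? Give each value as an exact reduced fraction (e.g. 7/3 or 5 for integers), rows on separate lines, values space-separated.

Answer: 38/9 197/48 319/80 17/4
209/48 94/25 383/100 91/20
961/240 153/50 67/20 233/60
67/18 353/120 301/120 133/36

Derivation:
After step 1:
  14/3 15/4 4 4
  17/4 4 21/5 19/4
  9/2 13/5 11/5 21/4
  14/3 2 5/2 10/3
After step 2:
  38/9 197/48 319/80 17/4
  209/48 94/25 383/100 91/20
  961/240 153/50 67/20 233/60
  67/18 353/120 301/120 133/36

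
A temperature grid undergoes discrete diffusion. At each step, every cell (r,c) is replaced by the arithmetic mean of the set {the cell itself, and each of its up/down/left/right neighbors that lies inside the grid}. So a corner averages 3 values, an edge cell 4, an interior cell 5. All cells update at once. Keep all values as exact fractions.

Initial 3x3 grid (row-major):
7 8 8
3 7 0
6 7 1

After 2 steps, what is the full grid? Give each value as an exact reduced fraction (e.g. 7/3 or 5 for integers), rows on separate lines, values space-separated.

Answer: 77/12 143/24 101/18
265/48 11/2 17/4
49/9 73/16 143/36

Derivation:
After step 1:
  6 15/2 16/3
  23/4 5 4
  16/3 21/4 8/3
After step 2:
  77/12 143/24 101/18
  265/48 11/2 17/4
  49/9 73/16 143/36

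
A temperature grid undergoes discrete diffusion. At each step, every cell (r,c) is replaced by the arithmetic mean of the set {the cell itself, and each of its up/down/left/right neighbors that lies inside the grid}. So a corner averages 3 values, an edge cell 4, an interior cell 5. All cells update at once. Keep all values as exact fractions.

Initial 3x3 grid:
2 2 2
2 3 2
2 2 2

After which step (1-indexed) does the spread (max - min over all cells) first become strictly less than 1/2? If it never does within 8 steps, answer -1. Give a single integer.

Answer: 1

Derivation:
Step 1: max=9/4, min=2, spread=1/4
  -> spread < 1/2 first at step 1
Step 2: max=56/25, min=169/80, spread=51/400
Step 3: max=10423/4800, min=767/360, spread=589/14400
Step 4: max=64943/30000, min=617081/288000, spread=31859/1440000
Step 5: max=37251607/17280000, min=3864721/1800000, spread=751427/86400000
Step 6: max=232634687/108000000, min=2228663129/1036800000, spread=23149331/5184000000
Step 7: max=133898654263/62208000000, min=13934931889/6480000000, spread=616540643/311040000000
Step 8: max=836712453983/388800000000, min=8028892008761/3732480000000, spread=17737747379/18662400000000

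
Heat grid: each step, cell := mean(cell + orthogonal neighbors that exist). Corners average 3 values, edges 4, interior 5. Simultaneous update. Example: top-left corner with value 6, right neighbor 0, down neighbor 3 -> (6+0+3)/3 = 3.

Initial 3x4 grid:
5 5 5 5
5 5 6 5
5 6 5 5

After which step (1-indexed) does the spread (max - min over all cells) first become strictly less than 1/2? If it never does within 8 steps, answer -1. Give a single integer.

Answer: 2

Derivation:
Step 1: max=11/2, min=5, spread=1/2
Step 2: max=1289/240, min=5, spread=89/240
  -> spread < 1/2 first at step 2
Step 3: max=12707/2400, min=4089/800, spread=11/60
Step 4: max=1135547/216000, min=110617/21600, spread=29377/216000
Step 5: max=1414171/270000, min=2784517/540000, spread=1753/21600
Step 6: max=30067807/5760000, min=200738041/38880000, spread=71029/1244160
Step 7: max=20278716229/3888000000, min=12073023619/2332800000, spread=7359853/182250000
Step 8: max=108034144567/20736000000, min=241649335807/46656000000, spread=45679663/1492992000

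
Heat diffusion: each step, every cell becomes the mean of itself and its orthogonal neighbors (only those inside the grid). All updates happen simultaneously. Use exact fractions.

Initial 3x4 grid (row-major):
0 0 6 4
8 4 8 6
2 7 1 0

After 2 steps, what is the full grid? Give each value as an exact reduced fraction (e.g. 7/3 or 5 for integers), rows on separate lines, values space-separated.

Answer: 26/9 113/30 13/3 43/9
517/120 199/50 117/25 103/24
38/9 557/120 89/24 65/18

Derivation:
After step 1:
  8/3 5/2 9/2 16/3
  7/2 27/5 5 9/2
  17/3 7/2 4 7/3
After step 2:
  26/9 113/30 13/3 43/9
  517/120 199/50 117/25 103/24
  38/9 557/120 89/24 65/18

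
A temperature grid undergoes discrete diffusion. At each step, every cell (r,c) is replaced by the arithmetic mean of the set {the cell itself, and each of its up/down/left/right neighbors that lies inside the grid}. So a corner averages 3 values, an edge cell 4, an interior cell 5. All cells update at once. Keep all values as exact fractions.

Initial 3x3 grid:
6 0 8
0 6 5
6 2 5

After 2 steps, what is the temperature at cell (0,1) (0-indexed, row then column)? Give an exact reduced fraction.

Step 1: cell (0,1) = 5
Step 2: cell (0,1) = 209/60
Full grid after step 2:
  23/6 209/60 46/9
  353/120 457/100 127/30
  143/36 841/240 59/12

Answer: 209/60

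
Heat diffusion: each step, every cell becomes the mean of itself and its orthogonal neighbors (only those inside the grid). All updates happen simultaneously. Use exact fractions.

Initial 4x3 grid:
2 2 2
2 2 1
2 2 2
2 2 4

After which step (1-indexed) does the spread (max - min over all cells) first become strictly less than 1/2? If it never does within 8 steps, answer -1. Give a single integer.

Answer: 3

Derivation:
Step 1: max=8/3, min=5/3, spread=1
Step 2: max=89/36, min=65/36, spread=2/3
Step 3: max=499/216, min=997/540, spread=167/360
  -> spread < 1/2 first at step 3
Step 4: max=145243/64800, min=30667/16200, spread=301/864
Step 5: max=8515157/3888000, min=934399/486000, spread=69331/259200
Step 6: max=503516383/233280000, min=377565349/194400000, spread=252189821/1166400000
Step 7: max=29878794197/13996800000, min=22837774841/11664000000, spread=12367321939/69984000000
Step 8: max=1778178174223/839808000000, min=1379984628769/699840000000, spread=610983098501/4199040000000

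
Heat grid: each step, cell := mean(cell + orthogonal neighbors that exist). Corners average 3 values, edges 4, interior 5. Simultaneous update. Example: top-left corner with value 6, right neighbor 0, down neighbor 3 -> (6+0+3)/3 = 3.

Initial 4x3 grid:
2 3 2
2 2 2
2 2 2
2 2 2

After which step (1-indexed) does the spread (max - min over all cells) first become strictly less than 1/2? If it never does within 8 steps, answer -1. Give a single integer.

Step 1: max=7/3, min=2, spread=1/3
  -> spread < 1/2 first at step 1
Step 2: max=547/240, min=2, spread=67/240
Step 3: max=4757/2160, min=2, spread=437/2160
Step 4: max=1885531/864000, min=2009/1000, spread=29951/172800
Step 5: max=16767821/7776000, min=6829/3375, spread=206761/1555200
Step 6: max=6676995571/3110400000, min=10965671/5400000, spread=14430763/124416000
Step 7: max=398355741689/186624000000, min=881652727/432000000, spread=139854109/1492992000
Step 8: max=23817351890251/11197440000000, min=79611228977/38880000000, spread=7114543559/89579520000

Answer: 1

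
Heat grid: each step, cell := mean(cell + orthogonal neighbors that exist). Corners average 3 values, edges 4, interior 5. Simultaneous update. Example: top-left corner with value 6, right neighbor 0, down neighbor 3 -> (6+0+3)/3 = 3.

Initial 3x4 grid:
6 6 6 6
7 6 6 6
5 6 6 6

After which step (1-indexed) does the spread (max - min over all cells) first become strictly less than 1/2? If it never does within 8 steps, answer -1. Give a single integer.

Step 1: max=19/3, min=23/4, spread=7/12
Step 2: max=92/15, min=71/12, spread=13/60
  -> spread < 1/2 first at step 2
Step 3: max=827/135, min=14299/2400, spread=3629/21600
Step 4: max=196801/32400, min=143531/24000, spread=60683/648000
Step 5: max=5897947/972000, min=1293811/216000, spread=30319/388800
Step 6: max=352920953/58320000, min=38870767/6480000, spread=61681/1166400
Step 7: max=10578147701/1749600000, min=1166569639/194400000, spread=1580419/34992000
Step 8: max=633989917609/104976000000, min=70051225901/11664000000, spread=7057769/209952000

Answer: 2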